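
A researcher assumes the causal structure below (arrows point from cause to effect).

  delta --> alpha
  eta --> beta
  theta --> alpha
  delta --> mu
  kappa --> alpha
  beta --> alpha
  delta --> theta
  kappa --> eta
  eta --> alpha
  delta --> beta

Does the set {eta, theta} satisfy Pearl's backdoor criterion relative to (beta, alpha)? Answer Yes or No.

Backdoor paths from beta to alpha (paths whose first edge points into beta):
  P1: beta <- delta -> theta -> alpha
  P2: beta <- delta -> alpha
  P3: beta <- eta <- kappa -> alpha
  P4: beta <- eta -> alpha
Condition 1 (no descendant of beta in the set): holds — descendants of beta are {alpha}; none are in {eta, theta}.
Condition 2 (every backdoor path blocked by {eta, theta}):
  P1: blocked at chain node theta ∈ conditioning set.
  P2: open — no interior node is in the conditioning set.
  P3: blocked at chain node eta ∈ conditioning set.
  P4: blocked at fork node eta ∈ conditioning set.
{eta, theta} does not satisfy the backdoor criterion.

No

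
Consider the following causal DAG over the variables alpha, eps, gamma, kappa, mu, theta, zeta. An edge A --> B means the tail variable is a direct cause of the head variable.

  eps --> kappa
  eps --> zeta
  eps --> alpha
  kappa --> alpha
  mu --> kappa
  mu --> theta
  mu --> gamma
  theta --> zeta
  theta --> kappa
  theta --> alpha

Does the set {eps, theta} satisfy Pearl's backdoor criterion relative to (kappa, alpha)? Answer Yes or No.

Backdoor paths from kappa to alpha (paths whose first edge points into kappa):
  P1: kappa <- mu -> theta -> alpha
  P2: kappa <- mu -> theta -> zeta <- eps -> alpha
  P3: kappa <- eps -> alpha
  P4: kappa <- eps -> zeta <- theta -> alpha
  P5: kappa <- theta -> alpha
  P6: kappa <- theta -> zeta <- eps -> alpha
Condition 1 (no descendant of kappa in the set): holds — descendants of kappa are {alpha}; none are in {eps, theta}.
Condition 2 (every backdoor path blocked by {eps, theta}):
  P1: blocked at chain node theta ∈ conditioning set.
  P2: blocked at chain node theta ∈ conditioning set.
  P3: blocked at fork node eps ∈ conditioning set.
  P4: blocked at fork node eps ∈ conditioning set.
  P5: blocked at fork node theta ∈ conditioning set.
  P6: blocked at fork node theta ∈ conditioning set.
{eps, theta} satisfies the backdoor criterion.

Yes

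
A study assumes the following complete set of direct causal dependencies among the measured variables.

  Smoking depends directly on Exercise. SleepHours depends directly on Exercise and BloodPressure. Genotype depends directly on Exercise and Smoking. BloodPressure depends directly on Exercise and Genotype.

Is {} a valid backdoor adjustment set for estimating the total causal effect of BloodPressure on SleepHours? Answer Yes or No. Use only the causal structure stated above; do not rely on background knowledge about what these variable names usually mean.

Backdoor paths from BloodPressure to SleepHours (paths whose first edge points into BloodPressure):
  P1: BloodPressure <- Exercise -> SleepHours
  P2: BloodPressure <- Genotype <- Exercise -> SleepHours
  P3: BloodPressure <- Genotype <- Smoking <- Exercise -> SleepHours
Condition 1 (no descendant of BloodPressure in the set): holds — descendants of BloodPressure are {SleepHours}; none are in {}.
Condition 2 (every backdoor path blocked by {}):
  P1: open — no interior node is in the conditioning set.
  P2: open — no interior node is in the conditioning set.
  P3: open — no interior node is in the conditioning set.
{} does not satisfy the backdoor criterion.

No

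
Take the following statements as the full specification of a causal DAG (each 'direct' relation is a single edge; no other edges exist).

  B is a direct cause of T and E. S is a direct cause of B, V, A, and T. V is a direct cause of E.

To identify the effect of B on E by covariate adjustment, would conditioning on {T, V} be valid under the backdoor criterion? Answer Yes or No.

Backdoor paths from B to E (paths whose first edge points into B):
  P1: B <- S -> V -> E
Condition 1 (no descendant of B in the set): FAILS — T is a descendant of B.
Condition 2 (every backdoor path blocked by {T, V}):
  P1: blocked at chain node V ∈ conditioning set.
{T, V} does not satisfy the backdoor criterion.

No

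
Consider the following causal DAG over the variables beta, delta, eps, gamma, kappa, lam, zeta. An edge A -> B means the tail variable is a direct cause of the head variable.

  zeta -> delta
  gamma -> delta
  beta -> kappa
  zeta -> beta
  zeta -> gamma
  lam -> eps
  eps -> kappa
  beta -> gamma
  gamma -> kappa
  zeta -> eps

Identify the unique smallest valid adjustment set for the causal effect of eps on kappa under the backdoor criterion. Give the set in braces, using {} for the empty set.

Variables eligible for adjustment (non-descendants of eps, excluding eps and kappa): {beta, delta, gamma, lam, zeta}.
Backdoor paths from eps to kappa:
  P1: eps <- zeta -> beta -> gamma -> kappa
  P2: eps <- zeta -> beta -> kappa
  P3: eps <- zeta -> gamma <- beta -> kappa
  P4: eps <- zeta -> gamma -> kappa
  P5: eps <- zeta -> delta <- gamma <- beta -> kappa
  P6: eps <- zeta -> delta <- gamma -> kappa
The empty set is not sufficient: P1 (eps <- zeta -> beta -> gamma -> kappa) has no collider blocking it and no conditioned non-collider, so it is open.
Try {zeta}:
  P1: blocked at fork node zeta ∈ conditioning set.
  P2: blocked at fork node zeta ∈ conditioning set.
  P3: blocked at fork node zeta ∈ conditioning set.
  P4: blocked at fork node zeta ∈ conditioning set.
  P5: blocked at fork node zeta ∈ conditioning set.
  P6: blocked at fork node zeta ∈ conditioning set.
{zeta} contains no descendant of eps and blocks every backdoor path.
No other singleton works — e.g. {beta} leaves P4 open — so {zeta} is the unique smallest valid adjustment set.

{zeta}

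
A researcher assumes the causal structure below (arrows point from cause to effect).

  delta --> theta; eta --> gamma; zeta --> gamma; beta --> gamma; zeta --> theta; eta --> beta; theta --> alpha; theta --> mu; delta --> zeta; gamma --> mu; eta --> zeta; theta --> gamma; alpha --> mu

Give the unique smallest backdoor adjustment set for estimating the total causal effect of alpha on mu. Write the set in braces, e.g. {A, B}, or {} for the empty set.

Variables eligible for adjustment (non-descendants of alpha, excluding alpha and mu): {beta, delta, eta, gamma, theta, zeta}.
Backdoor paths from alpha to mu:
  P1: alpha <- theta <- delta -> zeta <- eta -> beta -> gamma -> mu
  P2: alpha <- theta <- delta -> zeta <- eta -> gamma -> mu
  P3: alpha <- theta <- delta -> zeta -> gamma -> mu
  P4: alpha <- theta <- zeta <- eta -> beta -> gamma -> mu
  P5: alpha <- theta <- zeta <- eta -> gamma -> mu
  P6: alpha <- theta <- zeta -> gamma -> mu
  P7: alpha <- theta -> gamma -> mu
  P8: alpha <- theta -> mu
The empty set is not sufficient: P3 (alpha <- theta <- delta -> zeta -> gamma -> mu) has no collider blocking it and no conditioned non-collider, so it is open.
Try {theta}:
  P1: blocked at chain node theta ∈ conditioning set.
  P2: blocked at chain node theta ∈ conditioning set.
  P3: blocked at chain node theta ∈ conditioning set.
  P4: blocked at chain node theta ∈ conditioning set.
  P5: blocked at chain node theta ∈ conditioning set.
  P6: blocked at chain node theta ∈ conditioning set.
  P7: blocked at fork node theta ∈ conditioning set.
  P8: blocked at fork node theta ∈ conditioning set.
{theta} contains no descendant of alpha and blocks every backdoor path.
No other singleton works — e.g. {delta} leaves P4 open — so {theta} is the unique smallest valid adjustment set.

{theta}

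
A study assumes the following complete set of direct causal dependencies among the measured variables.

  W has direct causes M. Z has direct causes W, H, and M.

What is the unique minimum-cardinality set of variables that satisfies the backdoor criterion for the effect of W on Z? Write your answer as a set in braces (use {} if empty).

{M}

Variables eligible for adjustment (non-descendants of W, excluding W and Z): {H, M}.
Backdoor paths from W to Z:
  P1: W <- M -> Z
The empty set is not sufficient: P1 (W <- M -> Z) has no collider blocking it and no conditioned non-collider, so it is open.
Try {M}:
  P1: blocked at fork node M ∈ conditioning set.
{M} contains no descendant of W and blocks every backdoor path.
No other singleton works — e.g. {H} leaves P1 open — so {M} is the unique smallest valid adjustment set.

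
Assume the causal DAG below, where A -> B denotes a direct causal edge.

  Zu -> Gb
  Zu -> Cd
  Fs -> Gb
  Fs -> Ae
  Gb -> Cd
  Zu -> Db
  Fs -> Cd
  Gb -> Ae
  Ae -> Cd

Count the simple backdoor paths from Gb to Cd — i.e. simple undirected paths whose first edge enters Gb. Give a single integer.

A backdoor path from Gb to Cd is any simple undirected path whose first edge points into Gb (i.e. leaves Gb via a parent).
Parents of Gb: {Fs, Zu}.
Enumerating:
  P1: Gb <- Zu -> Cd
  P2: Gb <- Fs -> Ae -> Cd
  P3: Gb <- Fs -> Cd
That exhausts the simple backdoor paths. Count: 3.

3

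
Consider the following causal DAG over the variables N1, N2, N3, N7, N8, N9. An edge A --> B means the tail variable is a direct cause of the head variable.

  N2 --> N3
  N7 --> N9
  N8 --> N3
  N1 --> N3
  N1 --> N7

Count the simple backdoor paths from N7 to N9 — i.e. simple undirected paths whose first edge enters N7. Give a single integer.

0

A backdoor path from N7 to N9 is any simple undirected path whose first edge points into N7 (i.e. leaves N7 via a parent).
Parents of N7: {N1}.
No simple path from any parent of N7 reaches N9 without revisiting N7, so there are no backdoor paths.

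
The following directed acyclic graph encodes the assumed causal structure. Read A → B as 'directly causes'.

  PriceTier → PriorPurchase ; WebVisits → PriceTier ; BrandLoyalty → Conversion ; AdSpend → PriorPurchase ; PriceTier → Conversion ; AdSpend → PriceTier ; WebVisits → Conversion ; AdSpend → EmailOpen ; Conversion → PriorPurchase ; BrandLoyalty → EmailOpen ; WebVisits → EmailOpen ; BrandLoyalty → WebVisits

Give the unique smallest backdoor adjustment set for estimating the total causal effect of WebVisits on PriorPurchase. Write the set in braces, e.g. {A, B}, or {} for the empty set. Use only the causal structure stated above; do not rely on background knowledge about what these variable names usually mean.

{BrandLoyalty}

Variables eligible for adjustment (non-descendants of WebVisits, excluding WebVisits and PriorPurchase): {AdSpend, BrandLoyalty}.
Backdoor paths from WebVisits to PriorPurchase:
  P1: WebVisits <- BrandLoyalty -> Conversion <- PriceTier <- AdSpend -> PriorPurchase
  P2: WebVisits <- BrandLoyalty -> Conversion <- PriceTier -> PriorPurchase
  P3: WebVisits <- BrandLoyalty -> Conversion -> PriorPurchase
  P4: WebVisits <- BrandLoyalty -> EmailOpen <- AdSpend -> PriceTier -> Conversion -> PriorPurchase
  P5: WebVisits <- BrandLoyalty -> EmailOpen <- AdSpend -> PriceTier -> PriorPurchase
  P6: WebVisits <- BrandLoyalty -> EmailOpen <- AdSpend -> PriorPurchase
The empty set is not sufficient: P3 (WebVisits <- BrandLoyalty -> Conversion -> PriorPurchase) has no collider blocking it and no conditioned non-collider, so it is open.
Try {BrandLoyalty}:
  P1: blocked at fork node BrandLoyalty ∈ conditioning set.
  P2: blocked at fork node BrandLoyalty ∈ conditioning set.
  P3: blocked at fork node BrandLoyalty ∈ conditioning set.
  P4: blocked at fork node BrandLoyalty ∈ conditioning set.
  P5: blocked at fork node BrandLoyalty ∈ conditioning set.
  P6: blocked at fork node BrandLoyalty ∈ conditioning set.
{BrandLoyalty} contains no descendant of WebVisits and blocks every backdoor path.
No other singleton works — e.g. {AdSpend} leaves P3 open — so {BrandLoyalty} is the unique smallest valid adjustment set.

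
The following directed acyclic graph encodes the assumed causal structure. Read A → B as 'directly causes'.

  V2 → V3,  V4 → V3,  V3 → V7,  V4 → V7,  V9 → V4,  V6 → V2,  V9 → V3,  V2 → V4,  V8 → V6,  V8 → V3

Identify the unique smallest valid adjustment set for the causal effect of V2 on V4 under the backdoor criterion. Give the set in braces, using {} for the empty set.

Variables eligible for adjustment (non-descendants of V2, excluding V2 and V4): {V6, V8, V9}.
Backdoor paths from V2 to V4:
  P1: V2 <- V6 <- V8 -> V3 <- V9 -> V4
  P2: V2 <- V6 <- V8 -> V3 <- V4
  P3: V2 <- V6 <- V8 -> V3 -> V7 <- V4
Each backdoor path contains an unconditioned collider, so every path is already blocked with the empty conditioning set:
  P1: blocked at collider V3 (neither it nor any descendant is in the conditioning set).
  P2: blocked at collider V3 (neither it nor any descendant is in the conditioning set).
  P3: blocked at collider V7 (neither it nor any descendant is in the conditioning set).
The empty set is therefore the unique smallest valid set.

{}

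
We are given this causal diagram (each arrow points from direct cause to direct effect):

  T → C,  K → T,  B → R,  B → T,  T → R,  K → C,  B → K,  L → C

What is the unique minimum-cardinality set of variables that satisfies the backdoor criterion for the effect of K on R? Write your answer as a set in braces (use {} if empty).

Variables eligible for adjustment (non-descendants of K, excluding K and R): {B, L}.
Backdoor paths from K to R:
  P1: K <- B -> T -> R
  P2: K <- B -> R
The empty set is not sufficient: P1 (K <- B -> T -> R) has no collider blocking it and no conditioned non-collider, so it is open.
Try {B}:
  P1: blocked at fork node B ∈ conditioning set.
  P2: blocked at fork node B ∈ conditioning set.
{B} contains no descendant of K and blocks every backdoor path.
No other singleton works — e.g. {L} leaves P1 open — so {B} is the unique smallest valid adjustment set.

{B}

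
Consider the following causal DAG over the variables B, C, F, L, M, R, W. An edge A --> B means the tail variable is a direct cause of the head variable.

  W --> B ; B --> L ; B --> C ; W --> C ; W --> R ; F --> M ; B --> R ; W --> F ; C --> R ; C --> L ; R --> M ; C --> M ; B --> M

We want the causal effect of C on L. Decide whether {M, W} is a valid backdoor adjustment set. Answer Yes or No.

No

Backdoor paths from C to L (paths whose first edge points into C):
  P1: C <- W -> B -> L
  P2: C <- W -> R <- B -> L
  P3: C <- W -> R -> M <- B -> L
  P4: C <- W -> F -> M <- B -> L
  P5: C <- W -> F -> M <- R <- B -> L
  P6: C <- B -> L
Condition 1 (no descendant of C in the set): FAILS — M is a descendant of C.
Condition 2 (every backdoor path blocked by {M, W}):
  P1: blocked at fork node W ∈ conditioning set.
  P2: blocked at fork node W ∈ conditioning set.
  P3: blocked at fork node W ∈ conditioning set.
  P4: blocked at fork node W ∈ conditioning set.
  P5: blocked at fork node W ∈ conditioning set.
  P6: open — no interior node is in the conditioning set.
{M, W} does not satisfy the backdoor criterion.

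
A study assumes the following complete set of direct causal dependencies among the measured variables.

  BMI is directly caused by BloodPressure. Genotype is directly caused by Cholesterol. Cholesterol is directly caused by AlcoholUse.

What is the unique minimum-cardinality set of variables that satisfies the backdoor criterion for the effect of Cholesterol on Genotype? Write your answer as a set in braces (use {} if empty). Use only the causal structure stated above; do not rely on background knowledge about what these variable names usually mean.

Variables eligible for adjustment (non-descendants of Cholesterol, excluding Cholesterol and Genotype): {AlcoholUse, BMI, BloodPressure}.
Backdoor paths from Cholesterol to Genotype:
  (none)
With no backdoor paths the empty set already satisfies the criterion, and it is trivially minimal.

{}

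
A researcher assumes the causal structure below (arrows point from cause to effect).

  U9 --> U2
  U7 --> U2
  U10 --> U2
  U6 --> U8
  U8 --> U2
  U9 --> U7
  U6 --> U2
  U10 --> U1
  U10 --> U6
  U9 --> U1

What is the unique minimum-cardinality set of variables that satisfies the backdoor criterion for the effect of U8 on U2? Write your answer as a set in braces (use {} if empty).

Variables eligible for adjustment (non-descendants of U8, excluding U8 and U2): {U1, U10, U6, U7, U9}.
Backdoor paths from U8 to U2:
  P1: U8 <- U6 <- U10 -> U2
  P2: U8 <- U6 <- U10 -> U1 <- U9 -> U7 -> U2
  P3: U8 <- U6 <- U10 -> U1 <- U9 -> U2
  P4: U8 <- U6 -> U2
The empty set is not sufficient: P1 (U8 <- U6 <- U10 -> U2) has no collider blocking it and no conditioned non-collider, so it is open.
Try {U6}:
  P1: blocked at chain node U6 ∈ conditioning set.
  P2: blocked at chain node U6 ∈ conditioning set.
  P3: blocked at chain node U6 ∈ conditioning set.
  P4: blocked at fork node U6 ∈ conditioning set.
{U6} contains no descendant of U8 and blocks every backdoor path.
No other singleton works — e.g. {U10} leaves P4 open — so {U6} is the unique smallest valid adjustment set.

{U6}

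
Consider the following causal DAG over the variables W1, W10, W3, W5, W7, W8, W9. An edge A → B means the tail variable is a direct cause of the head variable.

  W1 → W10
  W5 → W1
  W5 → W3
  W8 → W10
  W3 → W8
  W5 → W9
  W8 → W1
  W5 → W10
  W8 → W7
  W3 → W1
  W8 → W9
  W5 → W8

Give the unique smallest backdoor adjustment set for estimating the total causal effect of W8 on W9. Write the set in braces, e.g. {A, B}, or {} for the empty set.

Variables eligible for adjustment (non-descendants of W8, excluding W8 and W9): {W3, W5}.
Backdoor paths from W8 to W9:
  P1: W8 <- W5 -> W9
  P2: W8 <- W3 <- W5 -> W9
  P3: W8 <- W3 -> W1 <- W5 -> W9
  P4: W8 <- W3 -> W1 -> W10 <- W5 -> W9
The empty set is not sufficient: P1 (W8 <- W5 -> W9) has no collider blocking it and no conditioned non-collider, so it is open.
Try {W5}:
  P1: blocked at fork node W5 ∈ conditioning set.
  P2: blocked at fork node W5 ∈ conditioning set.
  P3: blocked at collider W1 (neither it nor any descendant is in the conditioning set).
  P4: blocked at collider W10 (neither it nor any descendant is in the conditioning set).
{W5} contains no descendant of W8 and blocks every backdoor path.
No other singleton works — e.g. {W3} leaves P1 open — so {W5} is the unique smallest valid adjustment set.

{W5}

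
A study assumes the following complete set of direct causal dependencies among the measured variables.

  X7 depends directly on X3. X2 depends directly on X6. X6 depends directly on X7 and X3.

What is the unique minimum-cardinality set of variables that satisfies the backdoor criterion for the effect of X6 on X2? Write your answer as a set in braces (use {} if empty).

Variables eligible for adjustment (non-descendants of X6, excluding X6 and X2): {X3, X7}.
Backdoor paths from X6 to X2:
  (none)
With no backdoor paths the empty set already satisfies the criterion, and it is trivially minimal.

{}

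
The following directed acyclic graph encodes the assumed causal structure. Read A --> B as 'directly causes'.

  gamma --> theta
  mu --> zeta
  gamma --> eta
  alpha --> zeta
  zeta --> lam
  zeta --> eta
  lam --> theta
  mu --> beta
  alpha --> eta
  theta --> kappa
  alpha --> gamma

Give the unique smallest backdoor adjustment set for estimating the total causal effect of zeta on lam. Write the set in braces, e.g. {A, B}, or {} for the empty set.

Variables eligible for adjustment (non-descendants of zeta, excluding zeta and lam): {alpha, beta, gamma, mu}.
Backdoor paths from zeta to lam:
  P1: zeta <- alpha -> gamma -> theta <- lam
  P2: zeta <- alpha -> eta <- gamma -> theta <- lam
Each backdoor path contains an unconditioned collider, so every path is already blocked with the empty conditioning set:
  P1: blocked at collider theta (neither it nor any descendant is in the conditioning set).
  P2: blocked at collider eta (neither it nor any descendant is in the conditioning set).
The empty set is therefore the unique smallest valid set.

{}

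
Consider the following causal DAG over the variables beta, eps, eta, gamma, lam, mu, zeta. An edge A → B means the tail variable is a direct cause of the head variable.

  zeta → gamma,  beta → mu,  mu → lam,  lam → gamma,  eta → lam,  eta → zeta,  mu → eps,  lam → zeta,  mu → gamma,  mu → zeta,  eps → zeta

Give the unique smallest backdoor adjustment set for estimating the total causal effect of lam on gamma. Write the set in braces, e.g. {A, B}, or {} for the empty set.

Variables eligible for adjustment (non-descendants of lam, excluding lam and gamma): {beta, eps, eta, mu}.
Backdoor paths from lam to gamma:
  P1: lam <- mu -> eps -> zeta -> gamma
  P2: lam <- mu -> zeta -> gamma
  P3: lam <- mu -> gamma
  P4: lam <- eta -> zeta <- mu -> gamma
  P5: lam <- eta -> zeta <- eps <- mu -> gamma
  P6: lam <- eta -> zeta -> gamma
The empty set is not sufficient: P1 (lam <- mu -> eps -> zeta -> gamma) has no collider blocking it and no conditioned non-collider, so it is open.
Try {eta, mu}:
  P1: blocked at fork node mu ∈ conditioning set.
  P2: blocked at fork node mu ∈ conditioning set.
  P3: blocked at fork node mu ∈ conditioning set.
  P4: blocked at fork node eta ∈ conditioning set.
  P5: blocked at fork node eta ∈ conditioning set.
  P6: blocked at fork node eta ∈ conditioning set.
{eta, mu} contains no descendant of lam and blocks every backdoor path.
Every element of {eta, mu} is needed (dropping eta leaves P6 open; dropping mu leaves P1 open), so no proper subset is valid.
Among all size-2 subsets of the eligible variables, only {eta, mu} blocks every backdoor path, so it is the unique smallest valid adjustment set.

{eta, mu}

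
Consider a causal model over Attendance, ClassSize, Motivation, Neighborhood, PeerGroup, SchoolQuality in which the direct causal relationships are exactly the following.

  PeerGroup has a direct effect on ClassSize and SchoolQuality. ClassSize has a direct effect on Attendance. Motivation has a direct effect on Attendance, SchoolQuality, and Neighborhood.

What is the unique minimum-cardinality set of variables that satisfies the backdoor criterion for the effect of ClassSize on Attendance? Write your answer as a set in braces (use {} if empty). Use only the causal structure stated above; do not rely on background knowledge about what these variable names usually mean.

Variables eligible for adjustment (non-descendants of ClassSize, excluding ClassSize and Attendance): {Motivation, Neighborhood, PeerGroup, SchoolQuality}.
Backdoor paths from ClassSize to Attendance:
  P1: ClassSize <- PeerGroup -> SchoolQuality <- Motivation -> Attendance
Each backdoor path contains an unconditioned collider, so every path is already blocked with the empty conditioning set:
  P1: blocked at collider SchoolQuality (neither it nor any descendant is in the conditioning set).
The empty set is therefore the unique smallest valid set.

{}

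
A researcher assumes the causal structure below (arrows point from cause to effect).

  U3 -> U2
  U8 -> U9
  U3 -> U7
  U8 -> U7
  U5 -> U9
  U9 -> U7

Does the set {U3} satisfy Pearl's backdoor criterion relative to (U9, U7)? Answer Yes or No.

Backdoor paths from U9 to U7 (paths whose first edge points into U9):
  P1: U9 <- U8 -> U7
Condition 1 (no descendant of U9 in the set): holds — descendants of U9 are {U7}; none are in {U3}.
Condition 2 (every backdoor path blocked by {U3}):
  P1: open — no interior node is in the conditioning set.
{U3} does not satisfy the backdoor criterion.

No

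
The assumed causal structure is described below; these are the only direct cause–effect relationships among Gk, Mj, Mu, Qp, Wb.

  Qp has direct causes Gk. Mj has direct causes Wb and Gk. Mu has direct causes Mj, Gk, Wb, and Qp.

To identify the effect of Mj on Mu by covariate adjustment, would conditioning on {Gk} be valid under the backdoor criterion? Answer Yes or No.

No

Backdoor paths from Mj to Mu (paths whose first edge points into Mj):
  P1: Mj <- Gk -> Qp -> Mu
  P2: Mj <- Gk -> Mu
  P3: Mj <- Wb -> Mu
Condition 1 (no descendant of Mj in the set): holds — descendants of Mj are {Mu}; none are in {Gk}.
Condition 2 (every backdoor path blocked by {Gk}):
  P1: blocked at fork node Gk ∈ conditioning set.
  P2: blocked at fork node Gk ∈ conditioning set.
  P3: open — no interior node is in the conditioning set.
{Gk} does not satisfy the backdoor criterion.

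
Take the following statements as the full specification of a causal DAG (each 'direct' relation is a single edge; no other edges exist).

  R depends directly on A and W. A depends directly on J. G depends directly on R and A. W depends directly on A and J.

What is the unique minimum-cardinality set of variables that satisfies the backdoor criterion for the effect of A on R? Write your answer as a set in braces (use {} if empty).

Variables eligible for adjustment (non-descendants of A, excluding A and R): {J}.
Backdoor paths from A to R:
  P1: A <- J -> W -> R
The empty set is not sufficient: P1 (A <- J -> W -> R) has no collider blocking it and no conditioned non-collider, so it is open.
Try {J}:
  P1: blocked at fork node J ∈ conditioning set.
{J} contains no descendant of A and blocks every backdoor path.
{J} is the unique smallest valid adjustment set.

{J}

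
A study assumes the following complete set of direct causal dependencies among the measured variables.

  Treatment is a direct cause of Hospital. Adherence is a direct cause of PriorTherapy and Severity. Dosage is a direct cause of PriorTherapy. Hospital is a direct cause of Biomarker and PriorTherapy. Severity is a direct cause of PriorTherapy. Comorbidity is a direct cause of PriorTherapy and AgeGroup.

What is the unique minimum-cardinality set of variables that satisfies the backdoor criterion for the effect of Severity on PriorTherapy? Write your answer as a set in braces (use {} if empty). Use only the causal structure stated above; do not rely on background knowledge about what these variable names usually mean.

{Adherence}

Variables eligible for adjustment (non-descendants of Severity, excluding Severity and PriorTherapy): {Adherence, AgeGroup, Biomarker, Comorbidity, Dosage, Hospital, Treatment}.
Backdoor paths from Severity to PriorTherapy:
  P1: Severity <- Adherence -> PriorTherapy
The empty set is not sufficient: P1 (Severity <- Adherence -> PriorTherapy) has no collider blocking it and no conditioned non-collider, so it is open.
Try {Adherence}:
  P1: blocked at fork node Adherence ∈ conditioning set.
{Adherence} contains no descendant of Severity and blocks every backdoor path.
No other singleton works — e.g. {Treatment} leaves P1 open — so {Adherence} is the unique smallest valid adjustment set.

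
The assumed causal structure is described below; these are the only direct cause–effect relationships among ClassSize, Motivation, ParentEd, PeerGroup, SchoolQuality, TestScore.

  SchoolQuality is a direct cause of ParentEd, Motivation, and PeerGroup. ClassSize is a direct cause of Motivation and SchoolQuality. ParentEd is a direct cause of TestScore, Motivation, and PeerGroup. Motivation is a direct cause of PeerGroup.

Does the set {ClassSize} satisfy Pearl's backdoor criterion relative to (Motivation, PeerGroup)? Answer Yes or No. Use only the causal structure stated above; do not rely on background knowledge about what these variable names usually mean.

Backdoor paths from Motivation to PeerGroup (paths whose first edge points into Motivation):
  P1: Motivation <- ClassSize -> SchoolQuality -> ParentEd -> PeerGroup
  P2: Motivation <- ClassSize -> SchoolQuality -> PeerGroup
  P3: Motivation <- SchoolQuality -> ParentEd -> PeerGroup
  P4: Motivation <- SchoolQuality -> PeerGroup
  P5: Motivation <- ParentEd <- SchoolQuality -> PeerGroup
  P6: Motivation <- ParentEd -> PeerGroup
Condition 1 (no descendant of Motivation in the set): holds — descendants of Motivation are {PeerGroup}; none are in {ClassSize}.
Condition 2 (every backdoor path blocked by {ClassSize}):
  P1: blocked at fork node ClassSize ∈ conditioning set.
  P2: blocked at fork node ClassSize ∈ conditioning set.
  P3: open — no interior node is in the conditioning set.
  P4: open — no interior node is in the conditioning set.
  P5: open — no interior node is in the conditioning set.
  P6: open — no interior node is in the conditioning set.
{ClassSize} does not satisfy the backdoor criterion.

No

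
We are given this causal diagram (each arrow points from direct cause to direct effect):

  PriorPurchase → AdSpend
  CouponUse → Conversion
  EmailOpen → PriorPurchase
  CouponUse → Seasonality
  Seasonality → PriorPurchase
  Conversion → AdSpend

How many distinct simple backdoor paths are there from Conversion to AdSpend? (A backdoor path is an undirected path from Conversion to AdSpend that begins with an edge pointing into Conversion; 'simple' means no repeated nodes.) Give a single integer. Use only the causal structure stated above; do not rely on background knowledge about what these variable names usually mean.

1

A backdoor path from Conversion to AdSpend is any simple undirected path whose first edge points into Conversion (i.e. leaves Conversion via a parent).
Parents of Conversion: {CouponUse}.
Enumerating:
  P1: Conversion <- CouponUse -> Seasonality -> PriorPurchase -> AdSpend
That exhausts the simple backdoor paths. Count: 1.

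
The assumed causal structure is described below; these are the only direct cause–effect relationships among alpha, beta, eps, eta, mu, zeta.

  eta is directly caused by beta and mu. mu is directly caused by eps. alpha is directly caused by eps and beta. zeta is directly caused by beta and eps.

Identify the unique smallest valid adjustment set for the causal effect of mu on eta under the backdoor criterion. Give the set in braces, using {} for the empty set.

{}

Variables eligible for adjustment (non-descendants of mu, excluding mu and eta): {alpha, beta, eps, zeta}.
Backdoor paths from mu to eta:
  P1: mu <- eps -> alpha <- beta -> eta
  P2: mu <- eps -> zeta <- beta -> eta
Each backdoor path contains an unconditioned collider, so every path is already blocked with the empty conditioning set:
  P1: blocked at collider alpha (neither it nor any descendant is in the conditioning set).
  P2: blocked at collider zeta (neither it nor any descendant is in the conditioning set).
The empty set is therefore the unique smallest valid set.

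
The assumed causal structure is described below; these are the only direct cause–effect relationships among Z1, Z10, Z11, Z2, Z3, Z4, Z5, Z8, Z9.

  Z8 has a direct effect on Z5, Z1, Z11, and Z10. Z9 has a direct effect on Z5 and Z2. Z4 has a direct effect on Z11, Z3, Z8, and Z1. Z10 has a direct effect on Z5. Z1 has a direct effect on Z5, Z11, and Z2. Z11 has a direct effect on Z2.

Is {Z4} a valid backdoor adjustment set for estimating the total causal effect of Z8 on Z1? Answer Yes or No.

Yes

Backdoor paths from Z8 to Z1 (paths whose first edge points into Z8):
  P1: Z8 <- Z4 -> Z1
  P2: Z8 <- Z4 -> Z11 <- Z1
  P3: Z8 <- Z4 -> Z11 -> Z2 <- Z9 -> Z5 <- Z1
  P4: Z8 <- Z4 -> Z11 -> Z2 <- Z1
Condition 1 (no descendant of Z8 in the set): holds — descendants of Z8 are {Z1, Z10, Z11, Z2, Z5}; none are in {Z4}.
Condition 2 (every backdoor path blocked by {Z4}):
  P1: blocked at fork node Z4 ∈ conditioning set.
  P2: blocked at fork node Z4 ∈ conditioning set.
  P3: blocked at fork node Z4 ∈ conditioning set.
  P4: blocked at fork node Z4 ∈ conditioning set.
{Z4} satisfies the backdoor criterion.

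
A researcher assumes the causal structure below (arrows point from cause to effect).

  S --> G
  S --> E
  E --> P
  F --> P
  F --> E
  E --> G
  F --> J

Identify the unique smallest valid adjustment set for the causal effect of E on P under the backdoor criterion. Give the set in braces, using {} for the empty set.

Variables eligible for adjustment (non-descendants of E, excluding E and P): {F, J, S}.
Backdoor paths from E to P:
  P1: E <- F -> P
The empty set is not sufficient: P1 (E <- F -> P) has no collider blocking it and no conditioned non-collider, so it is open.
Try {F}:
  P1: blocked at fork node F ∈ conditioning set.
{F} contains no descendant of E and blocks every backdoor path.
No other singleton works — e.g. {S} leaves P1 open — so {F} is the unique smallest valid adjustment set.

{F}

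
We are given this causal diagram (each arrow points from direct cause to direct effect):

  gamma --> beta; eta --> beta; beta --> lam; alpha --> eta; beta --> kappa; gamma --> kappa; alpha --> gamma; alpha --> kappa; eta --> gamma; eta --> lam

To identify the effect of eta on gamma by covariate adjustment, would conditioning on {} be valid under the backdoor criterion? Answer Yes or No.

Backdoor paths from eta to gamma (paths whose first edge points into eta):
  P1: eta <- alpha -> gamma
  P2: eta <- alpha -> kappa <- gamma
  P3: eta <- alpha -> kappa <- beta <- gamma
Condition 1 (no descendant of eta in the set): holds — descendants of eta are {beta, gamma, kappa, lam}; none are in {}.
Condition 2 (every backdoor path blocked by {}):
  P1: open — no interior node is in the conditioning set.
  P2: blocked at collider kappa (neither it nor any descendant is in the conditioning set).
  P3: blocked at collider kappa (neither it nor any descendant is in the conditioning set).
{} does not satisfy the backdoor criterion.

No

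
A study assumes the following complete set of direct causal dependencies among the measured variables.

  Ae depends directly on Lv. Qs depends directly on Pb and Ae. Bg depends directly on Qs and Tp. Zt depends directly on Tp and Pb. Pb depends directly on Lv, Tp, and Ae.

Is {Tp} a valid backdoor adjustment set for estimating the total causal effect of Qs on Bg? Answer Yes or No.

Backdoor paths from Qs to Bg (paths whose first edge points into Qs):
  P1: Qs <- Ae <- Lv -> Pb <- Tp -> Bg
  P2: Qs <- Ae <- Lv -> Pb -> Zt <- Tp -> Bg
  P3: Qs <- Ae -> Pb <- Tp -> Bg
  P4: Qs <- Ae -> Pb -> Zt <- Tp -> Bg
  P5: Qs <- Pb <- Tp -> Bg
  P6: Qs <- Pb -> Zt <- Tp -> Bg
Condition 1 (no descendant of Qs in the set): holds — descendants of Qs are {Bg}; none are in {Tp}.
Condition 2 (every backdoor path blocked by {Tp}):
  P1: blocked at collider Pb (neither it nor any descendant is in the conditioning set).
  P2: blocked at collider Zt (neither it nor any descendant is in the conditioning set).
  P3: blocked at collider Pb (neither it nor any descendant is in the conditioning set).
  P4: blocked at collider Zt (neither it nor any descendant is in the conditioning set).
  P5: blocked at fork node Tp ∈ conditioning set.
  P6: blocked at collider Zt (neither it nor any descendant is in the conditioning set).
{Tp} satisfies the backdoor criterion.

Yes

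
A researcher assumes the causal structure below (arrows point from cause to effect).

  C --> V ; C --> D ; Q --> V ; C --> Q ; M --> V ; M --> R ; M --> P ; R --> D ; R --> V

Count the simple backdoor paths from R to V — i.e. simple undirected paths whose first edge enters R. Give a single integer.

A backdoor path from R to V is any simple undirected path whose first edge points into R (i.e. leaves R via a parent).
Parents of R: {M}.
Enumerating:
  P1: R <- M -> V
That exhausts the simple backdoor paths. Count: 1.

1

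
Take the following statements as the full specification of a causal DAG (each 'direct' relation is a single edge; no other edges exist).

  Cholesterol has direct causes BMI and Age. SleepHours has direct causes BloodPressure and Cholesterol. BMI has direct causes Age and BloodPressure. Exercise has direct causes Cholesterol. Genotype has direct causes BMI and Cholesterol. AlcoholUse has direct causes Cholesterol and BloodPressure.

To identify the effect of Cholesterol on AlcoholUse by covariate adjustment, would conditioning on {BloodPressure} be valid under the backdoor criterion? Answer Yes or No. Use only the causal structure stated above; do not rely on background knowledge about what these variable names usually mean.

Backdoor paths from Cholesterol to AlcoholUse (paths whose first edge points into Cholesterol):
  P1: Cholesterol <- Age -> BMI <- BloodPressure -> AlcoholUse
  P2: Cholesterol <- BMI <- BloodPressure -> AlcoholUse
Condition 1 (no descendant of Cholesterol in the set): holds — descendants of Cholesterol are {AlcoholUse, Exercise, Genotype, SleepHours}; none are in {BloodPressure}.
Condition 2 (every backdoor path blocked by {BloodPressure}):
  P1: blocked at collider BMI (neither it nor any descendant is in the conditioning set).
  P2: blocked at fork node BloodPressure ∈ conditioning set.
{BloodPressure} satisfies the backdoor criterion.

Yes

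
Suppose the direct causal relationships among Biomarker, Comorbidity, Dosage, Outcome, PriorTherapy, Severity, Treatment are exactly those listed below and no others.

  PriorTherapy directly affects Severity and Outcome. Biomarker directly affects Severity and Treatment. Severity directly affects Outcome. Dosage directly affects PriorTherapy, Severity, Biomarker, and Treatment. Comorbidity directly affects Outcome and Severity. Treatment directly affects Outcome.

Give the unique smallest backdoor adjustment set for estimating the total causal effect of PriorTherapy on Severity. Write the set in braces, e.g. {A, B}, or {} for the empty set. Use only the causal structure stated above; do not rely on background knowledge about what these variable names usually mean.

Variables eligible for adjustment (non-descendants of PriorTherapy, excluding PriorTherapy and Severity): {Biomarker, Comorbidity, Dosage, Treatment}.
Backdoor paths from PriorTherapy to Severity:
  P1: PriorTherapy <- Dosage -> Biomarker -> Treatment -> Outcome <- Comorbidity -> Severity
  P2: PriorTherapy <- Dosage -> Biomarker -> Treatment -> Outcome <- Severity
  P3: PriorTherapy <- Dosage -> Biomarker -> Severity
  P4: PriorTherapy <- Dosage -> Treatment <- Biomarker -> Severity
  P5: PriorTherapy <- Dosage -> Treatment -> Outcome <- Comorbidity -> Severity
  P6: PriorTherapy <- Dosage -> Treatment -> Outcome <- Severity
  P7: PriorTherapy <- Dosage -> Severity
The empty set is not sufficient: P3 (PriorTherapy <- Dosage -> Biomarker -> Severity) has no collider blocking it and no conditioned non-collider, so it is open.
Try {Dosage}:
  P1: blocked at fork node Dosage ∈ conditioning set.
  P2: blocked at fork node Dosage ∈ conditioning set.
  P3: blocked at fork node Dosage ∈ conditioning set.
  P4: blocked at fork node Dosage ∈ conditioning set.
  P5: blocked at fork node Dosage ∈ conditioning set.
  P6: blocked at fork node Dosage ∈ conditioning set.
  P7: blocked at fork node Dosage ∈ conditioning set.
{Dosage} contains no descendant of PriorTherapy and blocks every backdoor path.
No other singleton works — e.g. {Comorbidity} leaves P3 open — so {Dosage} is the unique smallest valid adjustment set.

{Dosage}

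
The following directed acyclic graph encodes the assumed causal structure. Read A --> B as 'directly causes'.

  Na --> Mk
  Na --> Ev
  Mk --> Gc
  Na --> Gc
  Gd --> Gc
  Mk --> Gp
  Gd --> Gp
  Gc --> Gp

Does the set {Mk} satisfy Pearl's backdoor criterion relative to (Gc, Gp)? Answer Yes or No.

Backdoor paths from Gc to Gp (paths whose first edge points into Gc):
  P1: Gc <- Na -> Mk -> Gp
  P2: Gc <- Mk -> Gp
  P3: Gc <- Gd -> Gp
Condition 1 (no descendant of Gc in the set): holds — descendants of Gc are {Gp}; none are in {Mk}.
Condition 2 (every backdoor path blocked by {Mk}):
  P1: blocked at chain node Mk ∈ conditioning set.
  P2: blocked at fork node Mk ∈ conditioning set.
  P3: open — no interior node is in the conditioning set.
{Mk} does not satisfy the backdoor criterion.

No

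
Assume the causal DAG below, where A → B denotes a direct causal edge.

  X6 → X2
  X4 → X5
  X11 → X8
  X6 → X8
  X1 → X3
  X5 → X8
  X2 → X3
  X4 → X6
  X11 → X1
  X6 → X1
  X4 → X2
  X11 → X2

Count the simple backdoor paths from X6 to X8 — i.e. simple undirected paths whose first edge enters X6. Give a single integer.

3

A backdoor path from X6 to X8 is any simple undirected path whose first edge points into X6 (i.e. leaves X6 via a parent).
Parents of X6: {X4}.
Enumerating:
  P1: X6 <- X4 -> X2 <- X11 -> X8
  P2: X6 <- X4 -> X2 -> X3 <- X1 <- X11 -> X8
  P3: X6 <- X4 -> X5 -> X8
That exhausts the simple backdoor paths. Count: 3.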